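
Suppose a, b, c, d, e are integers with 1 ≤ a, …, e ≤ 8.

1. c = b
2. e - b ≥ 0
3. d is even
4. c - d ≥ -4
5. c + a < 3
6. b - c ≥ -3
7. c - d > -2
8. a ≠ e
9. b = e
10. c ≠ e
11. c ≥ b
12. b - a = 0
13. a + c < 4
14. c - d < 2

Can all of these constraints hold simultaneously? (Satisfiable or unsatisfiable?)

Unsatisfiable

From constraints 1 and 9, c = b = e, so c = e. But constraint 10 says c ≠ e. Contradiction.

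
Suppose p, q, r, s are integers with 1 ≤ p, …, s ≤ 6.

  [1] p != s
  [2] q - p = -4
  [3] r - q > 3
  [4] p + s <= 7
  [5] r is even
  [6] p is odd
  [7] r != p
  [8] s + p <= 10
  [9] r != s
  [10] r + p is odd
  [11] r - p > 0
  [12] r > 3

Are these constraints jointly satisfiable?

Satisfiable

The assignment p = 5, q = 1, r = 6, s = 2 works:
  constraint 2 holds since q - p = -4.
  constraint 3 holds since r - q = 5.
  constraint 4 holds since p + s = 7.
The rest check out directly.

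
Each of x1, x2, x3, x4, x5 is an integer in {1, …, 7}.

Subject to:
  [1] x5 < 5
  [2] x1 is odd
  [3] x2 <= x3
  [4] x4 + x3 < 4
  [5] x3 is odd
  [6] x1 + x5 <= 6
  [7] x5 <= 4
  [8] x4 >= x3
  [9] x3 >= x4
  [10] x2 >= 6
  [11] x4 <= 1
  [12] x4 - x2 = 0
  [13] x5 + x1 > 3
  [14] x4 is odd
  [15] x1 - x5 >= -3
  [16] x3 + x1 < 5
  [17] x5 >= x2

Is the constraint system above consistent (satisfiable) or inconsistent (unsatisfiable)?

From constraints 3 and 10: x3 ≥ x2 and x2 ≥ 6, so x3 ≥ 6. From constraints 8 and 11: x3 ≤ x4 and x4 ≤ 1, so x3 ≤ 1. But 1 < 6, so no value of x3 works.

Unsatisfiable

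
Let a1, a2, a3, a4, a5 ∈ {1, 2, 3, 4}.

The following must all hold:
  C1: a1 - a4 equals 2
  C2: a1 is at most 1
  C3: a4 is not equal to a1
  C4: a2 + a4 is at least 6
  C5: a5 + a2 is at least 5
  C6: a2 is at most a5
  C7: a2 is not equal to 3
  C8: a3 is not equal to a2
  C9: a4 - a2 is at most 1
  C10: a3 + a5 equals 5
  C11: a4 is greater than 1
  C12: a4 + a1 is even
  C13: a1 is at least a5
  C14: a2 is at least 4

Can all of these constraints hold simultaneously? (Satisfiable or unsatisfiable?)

Unsatisfiable

From constraints 6 and 14: a5 ≥ a2 and a2 ≥ 4, so a5 ≥ 4. From constraints 2 and 13: a5 ≤ a1 and a1 ≤ 1, so a5 ≤ 1. But 1 < 4, so no value of a5 works.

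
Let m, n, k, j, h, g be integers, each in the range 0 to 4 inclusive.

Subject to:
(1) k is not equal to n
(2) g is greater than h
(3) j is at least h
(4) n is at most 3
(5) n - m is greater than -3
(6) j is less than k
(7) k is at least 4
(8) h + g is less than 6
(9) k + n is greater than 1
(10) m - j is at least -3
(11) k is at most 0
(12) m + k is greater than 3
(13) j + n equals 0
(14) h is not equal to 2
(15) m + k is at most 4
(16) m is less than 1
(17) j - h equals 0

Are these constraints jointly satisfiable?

From constraint 7: k ≥ 4. From constraint 11: k ≤ 0. But 0 < 4, so no value of k works.

Unsatisfiable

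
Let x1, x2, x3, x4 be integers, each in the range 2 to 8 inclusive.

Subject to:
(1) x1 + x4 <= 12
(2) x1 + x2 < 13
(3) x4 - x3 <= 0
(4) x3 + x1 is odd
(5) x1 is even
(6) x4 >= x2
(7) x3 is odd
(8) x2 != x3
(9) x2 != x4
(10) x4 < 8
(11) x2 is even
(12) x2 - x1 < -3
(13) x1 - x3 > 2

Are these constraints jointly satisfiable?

Setting (x1, x2, x3, x4) = (8, 2, 5, 4) satisfies everything: constraint 1: x1 + x4 = 12; constraint 2: x1 + x2 = 10, and the others follow.

Satisfiable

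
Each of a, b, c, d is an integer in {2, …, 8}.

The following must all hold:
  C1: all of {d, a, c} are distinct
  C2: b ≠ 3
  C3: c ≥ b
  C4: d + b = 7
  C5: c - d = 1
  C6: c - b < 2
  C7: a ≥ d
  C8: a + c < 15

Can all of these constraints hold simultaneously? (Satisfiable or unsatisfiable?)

Try a = 8, b = 4, c = 4, d = 3.
Check constraint 4: d + b = 7; constraint 5: c - d = 1. The remaining constraints are straightforward to verify.

Satisfiable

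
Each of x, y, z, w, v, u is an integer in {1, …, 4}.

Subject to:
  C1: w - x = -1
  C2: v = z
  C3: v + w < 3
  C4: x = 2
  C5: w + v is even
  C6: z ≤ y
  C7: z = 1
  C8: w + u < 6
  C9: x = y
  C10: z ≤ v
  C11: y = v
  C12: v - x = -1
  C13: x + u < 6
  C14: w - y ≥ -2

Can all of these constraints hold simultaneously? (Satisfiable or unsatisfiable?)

Unsatisfiable

Constraint 4 fixes x = 2 and constraint 7 fixes z = 1. Constraints 2, 9, and 11 give x = y = v = z, so x = z. But 2 ≠ 1 — contradiction.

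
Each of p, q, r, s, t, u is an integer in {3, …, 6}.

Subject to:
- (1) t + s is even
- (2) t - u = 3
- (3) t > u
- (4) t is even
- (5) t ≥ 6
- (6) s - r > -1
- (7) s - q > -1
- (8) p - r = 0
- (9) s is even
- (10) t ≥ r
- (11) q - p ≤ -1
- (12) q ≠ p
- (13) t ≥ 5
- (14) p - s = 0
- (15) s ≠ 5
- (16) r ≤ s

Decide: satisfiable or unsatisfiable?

Try p = 4, q = 3, r = 4, s = 4, t = 6, u = 3.
Check constraint 2: t - u = 3; constraint 6: s - r = 0. The remaining constraints are straightforward to verify.

Satisfiable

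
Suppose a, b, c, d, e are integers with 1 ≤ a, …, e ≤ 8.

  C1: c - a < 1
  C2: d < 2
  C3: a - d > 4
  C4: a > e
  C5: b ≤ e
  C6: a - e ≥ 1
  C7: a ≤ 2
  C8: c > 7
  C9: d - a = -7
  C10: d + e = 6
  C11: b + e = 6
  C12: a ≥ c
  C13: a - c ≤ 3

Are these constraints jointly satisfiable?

Unsatisfiable

From constraint 8: c ≥ 8. From constraints 7 and 12: c ≤ a and a ≤ 2, so c ≤ 2. But 2 < 8, so no value of c works.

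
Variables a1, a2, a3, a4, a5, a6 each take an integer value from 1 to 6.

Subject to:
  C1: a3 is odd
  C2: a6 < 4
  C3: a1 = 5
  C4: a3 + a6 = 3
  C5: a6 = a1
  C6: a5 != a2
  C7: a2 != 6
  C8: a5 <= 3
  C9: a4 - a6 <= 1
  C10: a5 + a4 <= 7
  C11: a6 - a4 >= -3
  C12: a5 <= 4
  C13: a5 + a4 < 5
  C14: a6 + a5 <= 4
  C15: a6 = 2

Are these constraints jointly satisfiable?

Constraint 15 fixes a6 = 2 and constraint 3 fixes a1 = 5, but constraint 5 requires a6 = a1. Since 2 ≠ 5, contradiction.

Unsatisfiable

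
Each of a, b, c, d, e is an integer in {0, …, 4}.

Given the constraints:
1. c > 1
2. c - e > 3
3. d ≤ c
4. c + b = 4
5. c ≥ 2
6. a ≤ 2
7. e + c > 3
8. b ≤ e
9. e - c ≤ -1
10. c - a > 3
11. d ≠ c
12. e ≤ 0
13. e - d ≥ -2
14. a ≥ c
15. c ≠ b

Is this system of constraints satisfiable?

Unsatisfiable

From constraints 6 and 14: c ≤ a ≤ 2. From constraints 8 and 12: b ≤ e ≤ 0. Hence c + b ≤ 2. But constraint 4 requires c + b = 4, and 4 > 2. Contradiction.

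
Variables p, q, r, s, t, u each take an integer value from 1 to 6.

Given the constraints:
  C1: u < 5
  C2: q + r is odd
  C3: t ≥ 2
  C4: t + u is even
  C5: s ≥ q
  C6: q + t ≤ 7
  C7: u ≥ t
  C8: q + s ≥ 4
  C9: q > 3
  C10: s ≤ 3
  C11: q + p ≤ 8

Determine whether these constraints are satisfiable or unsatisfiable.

Unsatisfiable

From constraint 9: q ≥ 4. From constraints 5 and 10: q ≤ s and s ≤ 3, so q ≤ 3. But 3 < 4, so no value of q works.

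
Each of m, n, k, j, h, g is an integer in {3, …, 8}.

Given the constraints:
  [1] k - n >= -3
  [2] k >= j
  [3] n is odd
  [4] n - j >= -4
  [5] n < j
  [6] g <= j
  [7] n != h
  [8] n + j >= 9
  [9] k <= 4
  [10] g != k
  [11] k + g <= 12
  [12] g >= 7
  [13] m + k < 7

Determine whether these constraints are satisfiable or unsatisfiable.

Unsatisfiable

From constraints 6 and 12: j ≥ g and g ≥ 7, so j ≥ 7. From constraints 2 and 9: j ≤ k and k ≤ 4, so j ≤ 4. But 4 < 7, so no value of j works.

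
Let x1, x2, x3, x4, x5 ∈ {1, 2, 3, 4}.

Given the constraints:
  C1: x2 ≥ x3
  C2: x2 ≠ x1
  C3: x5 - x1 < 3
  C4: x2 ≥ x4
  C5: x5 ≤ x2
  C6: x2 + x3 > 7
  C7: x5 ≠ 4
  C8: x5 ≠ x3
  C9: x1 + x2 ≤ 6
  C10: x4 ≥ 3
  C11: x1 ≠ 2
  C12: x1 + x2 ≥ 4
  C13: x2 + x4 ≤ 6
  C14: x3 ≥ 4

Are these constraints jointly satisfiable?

Unsatisfiable

From constraints 1 and 14: x2 ≥ x3 ≥ 4. From constraint 10: x4 ≥ 3. Hence x2 + x4 ≥ 7. But constraint 13 requires x2 + x4 ≤ 6, and 6 < 7. Contradiction.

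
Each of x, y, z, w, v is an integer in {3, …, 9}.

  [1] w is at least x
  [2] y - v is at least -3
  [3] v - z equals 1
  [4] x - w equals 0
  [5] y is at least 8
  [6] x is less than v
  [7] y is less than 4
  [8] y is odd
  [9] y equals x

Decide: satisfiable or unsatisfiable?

From constraint 5: y ≥ 8. From constraint 7: y ≤ 3. But 3 < 8, so no value of y works.

Unsatisfiable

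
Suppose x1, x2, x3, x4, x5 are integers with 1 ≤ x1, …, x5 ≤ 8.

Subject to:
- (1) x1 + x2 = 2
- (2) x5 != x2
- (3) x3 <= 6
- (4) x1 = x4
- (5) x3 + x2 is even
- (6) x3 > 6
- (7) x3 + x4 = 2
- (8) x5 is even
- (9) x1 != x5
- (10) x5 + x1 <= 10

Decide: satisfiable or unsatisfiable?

From constraint 6: x3 ≥ 7. From constraint 3: x3 ≤ 6. But 6 < 7, so no value of x3 works.

Unsatisfiable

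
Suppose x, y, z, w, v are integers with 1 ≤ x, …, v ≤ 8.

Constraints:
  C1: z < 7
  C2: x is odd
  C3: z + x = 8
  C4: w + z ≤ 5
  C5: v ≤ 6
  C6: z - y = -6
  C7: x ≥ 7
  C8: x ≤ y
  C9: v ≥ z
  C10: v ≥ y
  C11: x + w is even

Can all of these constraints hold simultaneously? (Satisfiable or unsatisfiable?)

From constraints 7 and 8: y ≥ x and x ≥ 7, so y ≥ 7. From constraints 5 and 10: y ≤ v and v ≤ 6, so y ≤ 6. But 6 < 7, so no value of y works.

Unsatisfiable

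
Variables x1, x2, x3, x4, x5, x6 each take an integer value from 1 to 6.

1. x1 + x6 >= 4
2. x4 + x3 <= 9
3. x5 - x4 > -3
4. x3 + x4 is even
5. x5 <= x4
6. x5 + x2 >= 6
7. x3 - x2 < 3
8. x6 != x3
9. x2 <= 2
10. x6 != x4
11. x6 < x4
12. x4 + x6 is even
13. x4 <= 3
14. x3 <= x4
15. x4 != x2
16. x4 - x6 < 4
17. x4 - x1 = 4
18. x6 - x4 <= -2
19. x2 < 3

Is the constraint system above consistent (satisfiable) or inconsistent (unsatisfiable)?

Unsatisfiable

From constraints 5 and 13: x5 ≤ x4 ≤ 3. From constraint 9: x2 ≤ 2. Hence x5 + x2 ≤ 5. But constraint 6 requires x5 + x2 ≥ 6, and 6 > 5. Contradiction.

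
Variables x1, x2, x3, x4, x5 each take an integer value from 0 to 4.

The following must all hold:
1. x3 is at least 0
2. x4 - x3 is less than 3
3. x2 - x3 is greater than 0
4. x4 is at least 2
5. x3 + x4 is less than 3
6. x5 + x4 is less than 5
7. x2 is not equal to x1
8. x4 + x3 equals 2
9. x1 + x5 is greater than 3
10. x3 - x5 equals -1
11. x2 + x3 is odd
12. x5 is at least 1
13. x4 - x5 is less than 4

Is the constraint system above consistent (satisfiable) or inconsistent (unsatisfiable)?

Satisfiable

Take x1 = 4, x2 = 1, x3 = 0, x4 = 2, x5 = 1. Then constraint 2: x4 - x3 = 2; constraint 3: x2 - x3 = 1; constraint 5: x3 + x4 = 2, and every other listed constraint is also met.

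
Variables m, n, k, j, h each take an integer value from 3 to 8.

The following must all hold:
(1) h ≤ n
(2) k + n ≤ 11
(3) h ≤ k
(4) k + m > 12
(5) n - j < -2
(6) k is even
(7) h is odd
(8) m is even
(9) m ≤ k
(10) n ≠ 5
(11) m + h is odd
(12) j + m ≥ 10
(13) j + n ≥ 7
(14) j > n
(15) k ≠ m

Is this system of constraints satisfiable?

Setting (m, n, k, j, h) = (6, 3, 8, 7, 3) satisfies everything: constraint 2: k + n = 11; constraint 4: k + m = 14, and the others follow.

Satisfiable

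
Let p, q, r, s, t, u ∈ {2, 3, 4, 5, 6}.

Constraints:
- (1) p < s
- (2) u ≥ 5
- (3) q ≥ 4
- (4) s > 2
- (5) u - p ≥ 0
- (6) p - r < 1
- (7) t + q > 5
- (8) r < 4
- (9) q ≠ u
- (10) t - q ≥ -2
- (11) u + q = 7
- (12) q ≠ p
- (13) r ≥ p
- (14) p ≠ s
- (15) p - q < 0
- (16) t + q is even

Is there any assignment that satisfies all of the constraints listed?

Unsatisfiable

From constraint 2: u ≥ 5. From constraint 3: q ≥ 4. Hence u + q ≥ 9. But constraint 11 requires u + q = 7, and 7 < 9. Contradiction.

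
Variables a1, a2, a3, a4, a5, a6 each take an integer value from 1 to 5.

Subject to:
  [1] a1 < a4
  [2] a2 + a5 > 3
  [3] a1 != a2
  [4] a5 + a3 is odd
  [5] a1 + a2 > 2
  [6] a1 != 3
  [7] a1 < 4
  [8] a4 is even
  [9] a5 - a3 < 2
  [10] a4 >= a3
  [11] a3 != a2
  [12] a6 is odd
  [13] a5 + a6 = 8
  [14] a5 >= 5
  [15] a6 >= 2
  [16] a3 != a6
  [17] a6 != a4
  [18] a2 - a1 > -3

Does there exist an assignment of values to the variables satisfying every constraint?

Satisfiable

Try a1 = 2, a2 = 1, a3 = 4, a4 = 4, a5 = 5, a6 = 3.
Check constraint 2: a2 + a5 = 6; constraint 5: a1 + a2 = 3; constraint 9: a5 - a3 = 1. The remaining constraints are straightforward to verify.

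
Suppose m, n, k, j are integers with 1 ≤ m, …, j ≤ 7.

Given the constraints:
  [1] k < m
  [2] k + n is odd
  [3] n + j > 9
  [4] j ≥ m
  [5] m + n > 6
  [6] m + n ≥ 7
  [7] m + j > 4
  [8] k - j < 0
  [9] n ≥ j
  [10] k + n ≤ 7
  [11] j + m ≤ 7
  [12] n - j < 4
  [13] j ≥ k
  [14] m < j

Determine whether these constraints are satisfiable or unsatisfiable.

One satisfying assignment is m = 2, n = 6, k = 1, j = 4.
For the less obvious constraints — constraint 3: n + j = 10; constraint 5: m + n = 8; constraint 6: m + n = 8 — and the others hold by inspection.

Satisfiable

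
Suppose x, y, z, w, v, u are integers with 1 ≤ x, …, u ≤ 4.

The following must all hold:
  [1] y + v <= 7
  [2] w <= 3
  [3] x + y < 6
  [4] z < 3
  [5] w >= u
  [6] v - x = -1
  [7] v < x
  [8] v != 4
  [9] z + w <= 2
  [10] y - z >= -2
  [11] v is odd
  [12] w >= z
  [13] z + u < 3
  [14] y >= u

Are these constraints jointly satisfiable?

Satisfiable

One satisfying assignment is x = 4, y = 1, z = 1, w = 1, v = 3, u = 1.
For the less obvious constraints — constraint 1: y + v = 4; constraint 3: x + y = 5 — and the others hold by inspection.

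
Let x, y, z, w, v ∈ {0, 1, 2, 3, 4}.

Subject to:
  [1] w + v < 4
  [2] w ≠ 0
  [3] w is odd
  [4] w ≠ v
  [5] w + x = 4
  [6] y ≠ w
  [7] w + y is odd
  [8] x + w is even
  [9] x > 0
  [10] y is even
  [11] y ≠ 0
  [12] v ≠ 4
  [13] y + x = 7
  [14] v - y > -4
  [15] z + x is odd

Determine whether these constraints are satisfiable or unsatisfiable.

Try x = 3, y = 4, z = 4, w = 1, v = 2.
Check constraint 1: w + v = 3; constraint 5: w + x = 4; constraint 13: y + x = 7. The remaining constraints are straightforward to verify.

Satisfiable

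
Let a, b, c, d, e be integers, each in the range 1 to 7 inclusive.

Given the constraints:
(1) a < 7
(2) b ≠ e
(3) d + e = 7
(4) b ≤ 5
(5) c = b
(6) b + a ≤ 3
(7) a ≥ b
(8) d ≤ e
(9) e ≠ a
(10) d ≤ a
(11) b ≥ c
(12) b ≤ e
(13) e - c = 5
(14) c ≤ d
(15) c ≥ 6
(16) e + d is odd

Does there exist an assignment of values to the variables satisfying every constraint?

Unsatisfiable

From constraints 11 and 15: b ≥ c and c ≥ 6, so b ≥ 6. From constraint 4: b ≤ 5. But 5 < 6, so no value of b works.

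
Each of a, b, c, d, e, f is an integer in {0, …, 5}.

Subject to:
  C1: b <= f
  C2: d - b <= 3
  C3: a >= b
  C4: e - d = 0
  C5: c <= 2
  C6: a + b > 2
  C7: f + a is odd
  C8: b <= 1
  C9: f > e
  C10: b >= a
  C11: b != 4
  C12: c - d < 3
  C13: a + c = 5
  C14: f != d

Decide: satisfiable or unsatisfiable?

From constraints 8 and 10: a ≤ b ≤ 1. From constraint 5: c ≤ 2. Hence a + c ≤ 3. But constraint 13 requires a + c = 5, and 5 > 3. Contradiction.

Unsatisfiable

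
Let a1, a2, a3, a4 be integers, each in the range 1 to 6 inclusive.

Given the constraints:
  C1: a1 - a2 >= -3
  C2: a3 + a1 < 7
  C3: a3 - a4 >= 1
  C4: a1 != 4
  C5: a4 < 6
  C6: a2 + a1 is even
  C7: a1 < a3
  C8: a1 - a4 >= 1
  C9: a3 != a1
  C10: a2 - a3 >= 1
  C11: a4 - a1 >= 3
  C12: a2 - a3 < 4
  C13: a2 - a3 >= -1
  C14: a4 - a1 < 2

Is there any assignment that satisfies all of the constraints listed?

Constraints 1, 3, 10, and 11 give a1 − a2 ≥ -3, a2 − a3 ≥ 1, a3 − a4 ≥ 1, a4 − a1 ≥ 3.
Adding all 4 inequalities: the left sides telescope to 0, and the right sides sum to (-3) + 1 + 1 + 3 = 2. So 0 ≥ 2, which is false.

Unsatisfiable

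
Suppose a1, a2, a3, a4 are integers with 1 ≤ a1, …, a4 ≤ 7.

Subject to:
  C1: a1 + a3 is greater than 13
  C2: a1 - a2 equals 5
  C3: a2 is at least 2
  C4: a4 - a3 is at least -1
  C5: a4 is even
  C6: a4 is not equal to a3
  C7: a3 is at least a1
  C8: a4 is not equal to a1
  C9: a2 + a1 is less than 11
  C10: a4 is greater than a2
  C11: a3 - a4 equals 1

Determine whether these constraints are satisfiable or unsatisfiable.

Take a1 = 7, a2 = 2, a3 = 7, a4 = 6. Then constraint 1: a1 + a3 = 14; constraint 2: a1 - a2 = 5, and every other listed constraint is also met.

Satisfiable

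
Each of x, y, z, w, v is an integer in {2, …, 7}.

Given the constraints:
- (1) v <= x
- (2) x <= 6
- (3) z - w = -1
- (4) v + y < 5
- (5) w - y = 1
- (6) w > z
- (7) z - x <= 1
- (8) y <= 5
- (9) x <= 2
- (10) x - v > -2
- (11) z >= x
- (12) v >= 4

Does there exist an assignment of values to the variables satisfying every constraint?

Unsatisfiable

From constraints 1 and 12: x ≥ v and v ≥ 4, so x ≥ 4. From constraint 9: x ≤ 2. But 2 < 4, so no value of x works.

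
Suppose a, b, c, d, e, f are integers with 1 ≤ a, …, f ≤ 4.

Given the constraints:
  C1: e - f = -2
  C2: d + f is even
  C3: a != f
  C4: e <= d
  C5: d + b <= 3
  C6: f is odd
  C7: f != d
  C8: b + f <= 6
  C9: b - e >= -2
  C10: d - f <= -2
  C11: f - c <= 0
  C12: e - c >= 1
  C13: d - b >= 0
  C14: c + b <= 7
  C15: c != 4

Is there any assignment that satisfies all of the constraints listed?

Constraints 9, 10, 11, 12, and 13 give f − d ≥ 2, d − b ≥ 0, b − e ≥ -2, e − c ≥ 1, c − f ≥ 0.
Adding all 5 inequalities: the left sides telescope to 0, and the right sides sum to 2 + 0 + (-2) + 1 + 0 = 1. So 0 ≥ 1, which is false.

Unsatisfiable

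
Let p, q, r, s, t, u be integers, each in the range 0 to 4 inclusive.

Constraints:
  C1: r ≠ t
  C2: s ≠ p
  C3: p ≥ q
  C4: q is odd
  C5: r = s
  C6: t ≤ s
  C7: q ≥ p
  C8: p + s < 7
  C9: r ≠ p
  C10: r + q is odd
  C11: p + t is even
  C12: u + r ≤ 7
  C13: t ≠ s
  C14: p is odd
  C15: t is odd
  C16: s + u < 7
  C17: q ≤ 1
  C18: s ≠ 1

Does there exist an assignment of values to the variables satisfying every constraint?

One satisfying assignment is p = 1, q = 1, r = 4, s = 4, t = 1, u = 0.
For the less obvious constraints — constraint 8: p + s = 5; constraint 12: u + r = 4 — and the others hold by inspection.

Satisfiable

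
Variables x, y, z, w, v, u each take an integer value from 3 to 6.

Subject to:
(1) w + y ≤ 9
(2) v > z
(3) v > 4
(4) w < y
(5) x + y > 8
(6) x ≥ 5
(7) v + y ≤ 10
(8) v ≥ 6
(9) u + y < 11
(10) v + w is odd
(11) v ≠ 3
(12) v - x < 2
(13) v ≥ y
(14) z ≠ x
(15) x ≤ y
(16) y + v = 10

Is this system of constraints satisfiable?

From constraints 6 and 15: y ≥ x ≥ 5. From constraint 8: v ≥ 6. Hence y + v ≥ 11. But constraint 16 requires y + v = 10, and 10 < 11. Contradiction.

Unsatisfiable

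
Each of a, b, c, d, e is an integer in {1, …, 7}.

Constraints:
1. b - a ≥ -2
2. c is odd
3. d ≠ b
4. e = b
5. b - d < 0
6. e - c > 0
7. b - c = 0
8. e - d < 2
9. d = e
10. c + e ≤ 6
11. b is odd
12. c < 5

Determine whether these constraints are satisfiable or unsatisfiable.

Unsatisfiable

From constraints 4 and 9, d = e = b, so d = b. But constraint 3 says d ≠ b. Contradiction.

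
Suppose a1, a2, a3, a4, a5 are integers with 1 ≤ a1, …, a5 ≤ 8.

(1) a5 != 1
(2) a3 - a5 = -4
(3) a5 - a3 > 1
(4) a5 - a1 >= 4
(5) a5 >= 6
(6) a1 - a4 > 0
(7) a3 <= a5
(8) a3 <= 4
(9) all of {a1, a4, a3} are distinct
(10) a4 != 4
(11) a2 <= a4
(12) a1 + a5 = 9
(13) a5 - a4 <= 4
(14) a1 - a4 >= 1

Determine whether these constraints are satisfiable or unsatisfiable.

Constraints 4, 13, and 14 give a4 − a5 ≥ -4, a5 − a1 ≥ 4, a1 − a4 ≥ 1.
Adding all 3 inequalities: the left sides telescope to 0, and the right sides sum to (-4) + 4 + 1 = 1. So 0 ≥ 1, which is false.

Unsatisfiable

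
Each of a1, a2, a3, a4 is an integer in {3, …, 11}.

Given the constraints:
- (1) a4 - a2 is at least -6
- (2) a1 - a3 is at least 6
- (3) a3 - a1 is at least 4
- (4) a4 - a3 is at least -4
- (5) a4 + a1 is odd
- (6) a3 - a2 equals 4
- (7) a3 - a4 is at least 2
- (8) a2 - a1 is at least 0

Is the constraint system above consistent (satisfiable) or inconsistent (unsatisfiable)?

Constraints 1, 2, 7, and 8 give a4 − a2 ≥ -6, a2 − a1 ≥ 0, a1 − a3 ≥ 6, a3 − a4 ≥ 2.
Adding all 4 inequalities: the left sides telescope to 0, and the right sides sum to (-6) + 0 + 6 + 2 = 2. So 0 ≥ 2, which is false.

Unsatisfiable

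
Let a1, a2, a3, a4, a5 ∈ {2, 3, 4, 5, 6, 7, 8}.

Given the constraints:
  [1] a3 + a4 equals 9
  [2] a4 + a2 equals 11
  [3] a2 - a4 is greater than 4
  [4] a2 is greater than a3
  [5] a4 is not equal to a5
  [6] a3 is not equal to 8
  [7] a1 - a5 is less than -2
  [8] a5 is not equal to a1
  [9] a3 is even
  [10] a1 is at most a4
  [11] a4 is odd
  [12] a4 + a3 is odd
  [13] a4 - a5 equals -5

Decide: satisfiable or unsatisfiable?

Satisfiable

Setting (a1, a2, a3, a4, a5) = (3, 8, 6, 3, 8) satisfies everything: constraint 1: a3 + a4 = 9; constraint 2: a4 + a2 = 11; constraint 3: a2 - a4 = 5, and the others follow.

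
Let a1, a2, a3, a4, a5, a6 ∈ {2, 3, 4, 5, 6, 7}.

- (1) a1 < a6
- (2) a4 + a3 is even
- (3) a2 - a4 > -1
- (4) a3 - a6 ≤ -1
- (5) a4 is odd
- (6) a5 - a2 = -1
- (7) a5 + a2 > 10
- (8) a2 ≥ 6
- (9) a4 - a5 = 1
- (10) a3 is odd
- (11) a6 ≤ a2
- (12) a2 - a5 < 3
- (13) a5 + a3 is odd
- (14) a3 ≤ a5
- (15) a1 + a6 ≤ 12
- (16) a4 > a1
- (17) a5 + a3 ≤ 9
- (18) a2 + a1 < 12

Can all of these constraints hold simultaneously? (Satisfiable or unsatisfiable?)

Take a1 = 2, a2 = 7, a3 = 3, a4 = 7, a5 = 6, a6 = 7. Then constraint 3: a2 - a4 = 0; constraint 4: a3 - a6 = -4; constraint 6: a5 - a2 = -1, and every other listed constraint is also met.

Satisfiable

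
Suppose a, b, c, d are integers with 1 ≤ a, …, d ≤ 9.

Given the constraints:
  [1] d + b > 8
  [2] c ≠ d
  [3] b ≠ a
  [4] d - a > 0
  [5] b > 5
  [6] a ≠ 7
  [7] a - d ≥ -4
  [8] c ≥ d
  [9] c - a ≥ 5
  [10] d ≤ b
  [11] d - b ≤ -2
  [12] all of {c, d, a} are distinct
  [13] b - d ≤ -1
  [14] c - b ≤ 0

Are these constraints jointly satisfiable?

Constraints 7, 9, 13, and 14 give c − a ≥ 5, a − d ≥ -4, d − b ≥ 1, b − c ≥ 0.
Adding all 4 inequalities: the left sides telescope to 0, and the right sides sum to 5 + (-4) + 1 + 0 = 2. So 0 ≥ 2, which is false.

Unsatisfiable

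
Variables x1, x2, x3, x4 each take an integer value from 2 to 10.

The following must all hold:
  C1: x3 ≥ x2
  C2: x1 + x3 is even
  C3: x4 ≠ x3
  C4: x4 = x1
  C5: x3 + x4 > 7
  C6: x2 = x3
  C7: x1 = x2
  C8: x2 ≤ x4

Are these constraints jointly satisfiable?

Unsatisfiable

From constraints 4, 6, and 7, x4 = x1 = x2 = x3, so x4 = x3. But constraint 3 says x4 ≠ x3. Contradiction.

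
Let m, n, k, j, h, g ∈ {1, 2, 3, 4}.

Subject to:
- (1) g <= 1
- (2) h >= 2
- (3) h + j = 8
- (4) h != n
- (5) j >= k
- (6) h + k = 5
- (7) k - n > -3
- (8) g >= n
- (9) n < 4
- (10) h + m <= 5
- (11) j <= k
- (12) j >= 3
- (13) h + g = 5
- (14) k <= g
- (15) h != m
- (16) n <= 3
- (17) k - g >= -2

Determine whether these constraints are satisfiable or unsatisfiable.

Unsatisfiable

From constraints 11 and 12: k ≥ j and j ≥ 3, so k ≥ 3. From constraints 1 and 14: k ≤ g and g ≤ 1, so k ≤ 1. But 1 < 3, so no value of k works.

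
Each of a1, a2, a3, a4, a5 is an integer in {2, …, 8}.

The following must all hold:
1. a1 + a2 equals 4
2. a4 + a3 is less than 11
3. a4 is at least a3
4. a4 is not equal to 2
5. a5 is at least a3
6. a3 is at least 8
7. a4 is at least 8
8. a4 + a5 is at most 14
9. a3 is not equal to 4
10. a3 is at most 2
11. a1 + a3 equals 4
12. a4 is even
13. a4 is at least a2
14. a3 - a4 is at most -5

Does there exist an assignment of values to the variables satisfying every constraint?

From constraint 7: a4 ≥ 8. From constraints 5 and 6: a5 ≥ a3 ≥ 8. Hence a4 + a5 ≥ 16. But constraint 8 requires a4 + a5 ≤ 14, and 14 < 16. Contradiction.

Unsatisfiable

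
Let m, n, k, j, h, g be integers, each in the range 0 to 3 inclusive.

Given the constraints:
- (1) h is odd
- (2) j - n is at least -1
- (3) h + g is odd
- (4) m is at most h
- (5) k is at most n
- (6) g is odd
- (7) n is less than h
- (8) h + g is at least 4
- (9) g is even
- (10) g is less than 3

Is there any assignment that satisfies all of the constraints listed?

Constraint 1 makes h odd and constraint 6 makes g odd, so h + g must be even. Constraint 3 says h + g is odd — contradiction.

Unsatisfiable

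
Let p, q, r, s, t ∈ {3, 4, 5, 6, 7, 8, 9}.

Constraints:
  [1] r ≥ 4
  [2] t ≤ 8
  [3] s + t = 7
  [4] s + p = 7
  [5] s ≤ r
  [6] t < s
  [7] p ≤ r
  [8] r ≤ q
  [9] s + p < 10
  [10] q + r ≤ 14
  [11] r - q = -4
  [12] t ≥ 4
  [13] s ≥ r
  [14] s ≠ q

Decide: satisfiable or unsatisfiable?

From constraints 1 and 13: s ≥ r ≥ 4. From constraint 12: t ≥ 4. Hence s + t ≥ 8. But constraint 3 requires s + t = 7, and 7 < 8. Contradiction.

Unsatisfiable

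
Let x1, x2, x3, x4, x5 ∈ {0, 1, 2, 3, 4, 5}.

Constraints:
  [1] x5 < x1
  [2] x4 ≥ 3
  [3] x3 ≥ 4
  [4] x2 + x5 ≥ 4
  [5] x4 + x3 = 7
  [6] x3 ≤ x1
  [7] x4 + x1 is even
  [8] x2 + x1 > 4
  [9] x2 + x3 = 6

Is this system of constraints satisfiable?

Setting (x1, x2, x3, x4, x5) = (5, 2, 4, 3, 4) satisfies everything: constraint 4: x2 + x5 = 6; constraint 5: x4 + x3 = 7, and the others follow.

Satisfiable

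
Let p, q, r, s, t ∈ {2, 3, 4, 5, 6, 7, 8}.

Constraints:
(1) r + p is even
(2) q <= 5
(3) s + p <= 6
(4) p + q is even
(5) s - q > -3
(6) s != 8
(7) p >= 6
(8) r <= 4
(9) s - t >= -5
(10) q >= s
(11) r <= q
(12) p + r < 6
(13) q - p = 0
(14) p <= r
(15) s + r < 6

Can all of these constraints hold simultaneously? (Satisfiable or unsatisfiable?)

From constraints 7 and 14: r ≥ p and p ≥ 6, so r ≥ 6. From constraints 2 and 11: r ≤ q and q ≤ 5, so r ≤ 5. But 5 < 6, so no value of r works.

Unsatisfiable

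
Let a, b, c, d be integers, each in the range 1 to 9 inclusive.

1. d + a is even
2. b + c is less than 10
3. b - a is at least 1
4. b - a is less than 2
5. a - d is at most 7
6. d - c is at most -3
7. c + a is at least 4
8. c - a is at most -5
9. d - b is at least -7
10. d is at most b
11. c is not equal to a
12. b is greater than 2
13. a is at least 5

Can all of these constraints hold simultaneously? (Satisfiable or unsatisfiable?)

Unsatisfiable

Constraints 3, 6, 8, and 9 give a − c ≥ 5, c − d ≥ 3, d − b ≥ -7, b − a ≥ 1.
Adding all 4 inequalities: the left sides telescope to 0, and the right sides sum to 5 + 3 + (-7) + 1 = 2. So 0 ≥ 2, which is false.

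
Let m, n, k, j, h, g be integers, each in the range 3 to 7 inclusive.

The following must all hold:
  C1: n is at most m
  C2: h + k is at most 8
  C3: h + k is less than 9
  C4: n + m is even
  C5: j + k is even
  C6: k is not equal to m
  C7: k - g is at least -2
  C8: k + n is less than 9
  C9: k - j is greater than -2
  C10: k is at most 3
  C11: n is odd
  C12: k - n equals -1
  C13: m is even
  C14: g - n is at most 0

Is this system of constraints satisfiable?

Unsatisfiable

Constraint 11 makes n odd and constraint 13 makes m even, so n + m must be odd. Constraint 4 says n + m is even — contradiction.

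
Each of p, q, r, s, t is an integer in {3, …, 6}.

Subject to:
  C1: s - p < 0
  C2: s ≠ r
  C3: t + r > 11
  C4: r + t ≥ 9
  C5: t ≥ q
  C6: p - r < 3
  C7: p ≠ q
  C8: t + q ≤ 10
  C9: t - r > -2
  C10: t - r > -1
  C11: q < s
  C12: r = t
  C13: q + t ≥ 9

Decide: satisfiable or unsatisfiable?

The assignment p = 6, q = 3, r = 6, s = 5, t = 6 works:
  constraint 1 holds since s - p = -1.
  constraint 3 holds since t + r = 12.
The rest check out directly.

Satisfiable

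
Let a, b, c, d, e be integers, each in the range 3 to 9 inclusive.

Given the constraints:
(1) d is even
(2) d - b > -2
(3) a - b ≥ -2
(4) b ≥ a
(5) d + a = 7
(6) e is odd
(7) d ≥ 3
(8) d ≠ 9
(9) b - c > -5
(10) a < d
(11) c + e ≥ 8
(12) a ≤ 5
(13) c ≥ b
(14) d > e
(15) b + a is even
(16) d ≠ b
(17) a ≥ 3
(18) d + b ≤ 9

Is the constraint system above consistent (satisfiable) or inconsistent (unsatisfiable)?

Satisfiable

The assignment a = 3, b = 3, c = 5, d = 4, e = 3 works:
  constraint 2 holds since d - b = 1.
  constraint 3 holds since a - b = 0.
The rest check out directly.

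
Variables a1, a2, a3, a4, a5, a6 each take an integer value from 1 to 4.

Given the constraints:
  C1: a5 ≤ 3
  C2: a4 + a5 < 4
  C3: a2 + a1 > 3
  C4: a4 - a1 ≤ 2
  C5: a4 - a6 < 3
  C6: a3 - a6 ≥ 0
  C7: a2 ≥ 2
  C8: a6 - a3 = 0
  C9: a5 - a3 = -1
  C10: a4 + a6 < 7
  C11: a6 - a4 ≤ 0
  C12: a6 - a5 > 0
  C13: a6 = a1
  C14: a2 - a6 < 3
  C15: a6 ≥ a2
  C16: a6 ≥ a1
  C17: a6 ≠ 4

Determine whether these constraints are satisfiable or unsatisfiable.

One satisfying assignment is a1 = 2, a2 = 2, a3 = 2, a4 = 2, a5 = 1, a6 = 2.
For the less obvious constraints — constraint 2: a4 + a5 = 3; constraint 3: a2 + a1 = 4 — and the others hold by inspection.

Satisfiable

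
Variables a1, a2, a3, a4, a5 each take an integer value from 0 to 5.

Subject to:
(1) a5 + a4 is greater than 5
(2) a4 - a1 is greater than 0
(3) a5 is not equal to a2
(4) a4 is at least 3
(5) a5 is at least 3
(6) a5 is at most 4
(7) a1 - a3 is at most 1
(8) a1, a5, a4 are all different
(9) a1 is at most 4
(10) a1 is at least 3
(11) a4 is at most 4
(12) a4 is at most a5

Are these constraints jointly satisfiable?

Unsatisfiable

Constraints 4, 5, 6, 9, 10, and 11 confine each of a1, a5, a4 to the 2 values {3, 4}.
Constraint 8 requires all 3 of them to be distinct, but only 2 values are available — impossible by the pigeonhole principle.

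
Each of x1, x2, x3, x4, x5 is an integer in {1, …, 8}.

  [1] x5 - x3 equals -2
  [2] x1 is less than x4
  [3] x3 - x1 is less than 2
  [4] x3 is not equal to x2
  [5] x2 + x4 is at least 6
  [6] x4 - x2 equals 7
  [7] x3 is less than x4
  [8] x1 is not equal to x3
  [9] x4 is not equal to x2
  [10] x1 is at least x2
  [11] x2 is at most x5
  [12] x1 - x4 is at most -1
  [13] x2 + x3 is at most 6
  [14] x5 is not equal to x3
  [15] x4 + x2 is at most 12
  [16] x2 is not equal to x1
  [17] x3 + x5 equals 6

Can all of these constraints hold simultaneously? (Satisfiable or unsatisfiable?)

Satisfiable

One satisfying assignment is x1 = 5, x2 = 1, x3 = 4, x4 = 8, x5 = 2.
For the less obvious constraints — constraint 1: x5 - x3 = -2; constraint 3: x3 - x1 = -1 — and the others hold by inspection.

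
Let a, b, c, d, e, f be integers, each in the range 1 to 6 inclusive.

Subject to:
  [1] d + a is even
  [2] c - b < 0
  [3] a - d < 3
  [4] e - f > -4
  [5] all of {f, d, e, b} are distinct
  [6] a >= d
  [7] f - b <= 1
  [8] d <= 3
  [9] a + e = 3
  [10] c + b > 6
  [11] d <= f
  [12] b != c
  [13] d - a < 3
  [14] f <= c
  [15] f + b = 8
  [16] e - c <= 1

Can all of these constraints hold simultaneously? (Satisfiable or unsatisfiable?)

Satisfiable

Try a = 2, b = 5, c = 3, d = 2, e = 1, f = 3.
Check constraint 2: c - b = -2; constraint 3: a - d = 0; constraint 4: e - f = -2. The remaining constraints are straightforward to verify.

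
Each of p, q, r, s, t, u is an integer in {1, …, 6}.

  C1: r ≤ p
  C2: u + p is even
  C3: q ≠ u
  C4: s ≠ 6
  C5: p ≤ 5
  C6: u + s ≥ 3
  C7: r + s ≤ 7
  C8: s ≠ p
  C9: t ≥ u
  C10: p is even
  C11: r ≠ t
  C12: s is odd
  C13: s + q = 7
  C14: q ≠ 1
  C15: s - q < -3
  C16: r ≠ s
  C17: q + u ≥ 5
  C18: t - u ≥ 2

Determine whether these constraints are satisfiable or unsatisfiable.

Try p = 4, q = 6, r = 3, s = 1, t = 6, u = 2.
Check constraint 6: u + s = 3; constraint 7: r + s = 4. The remaining constraints are straightforward to verify.

Satisfiable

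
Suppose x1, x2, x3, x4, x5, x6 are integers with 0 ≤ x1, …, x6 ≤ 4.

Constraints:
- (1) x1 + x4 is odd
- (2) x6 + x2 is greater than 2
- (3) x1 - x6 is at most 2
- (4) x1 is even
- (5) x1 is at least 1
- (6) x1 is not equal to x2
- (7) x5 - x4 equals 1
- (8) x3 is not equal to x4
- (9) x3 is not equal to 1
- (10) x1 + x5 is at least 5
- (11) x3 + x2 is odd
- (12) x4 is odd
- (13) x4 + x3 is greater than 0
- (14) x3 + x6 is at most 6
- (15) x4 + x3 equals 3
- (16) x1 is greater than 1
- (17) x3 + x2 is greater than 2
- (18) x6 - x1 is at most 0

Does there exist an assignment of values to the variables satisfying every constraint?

Satisfiable

Take x1 = 4, x2 = 1, x3 = 2, x4 = 1, x5 = 2, x6 = 3. Then constraint 2: x6 + x2 = 4; constraint 3: x1 - x6 = 1, and every other listed constraint is also met.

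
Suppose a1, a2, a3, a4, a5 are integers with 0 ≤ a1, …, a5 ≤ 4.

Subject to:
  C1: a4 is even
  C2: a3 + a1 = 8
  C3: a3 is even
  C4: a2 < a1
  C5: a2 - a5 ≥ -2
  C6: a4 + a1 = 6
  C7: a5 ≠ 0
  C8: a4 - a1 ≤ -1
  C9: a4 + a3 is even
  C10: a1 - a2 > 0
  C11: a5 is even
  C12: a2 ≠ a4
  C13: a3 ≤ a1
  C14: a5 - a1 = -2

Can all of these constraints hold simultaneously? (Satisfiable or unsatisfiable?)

Take a1 = 4, a2 = 1, a3 = 4, a4 = 2, a5 = 2. Then constraint 2: a3 + a1 = 8; constraint 5: a2 - a5 = -1, and every other listed constraint is also met.

Satisfiable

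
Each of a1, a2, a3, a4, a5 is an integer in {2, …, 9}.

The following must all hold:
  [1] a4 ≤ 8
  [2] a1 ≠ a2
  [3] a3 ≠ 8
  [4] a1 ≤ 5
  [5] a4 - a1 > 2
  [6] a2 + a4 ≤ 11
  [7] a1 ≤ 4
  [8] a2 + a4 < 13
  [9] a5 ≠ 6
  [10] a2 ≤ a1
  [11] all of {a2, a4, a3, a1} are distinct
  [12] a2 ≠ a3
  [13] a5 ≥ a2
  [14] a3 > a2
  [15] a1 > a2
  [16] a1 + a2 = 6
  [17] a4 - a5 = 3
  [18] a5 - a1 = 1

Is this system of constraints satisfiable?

Try a1 = 4, a2 = 2, a3 = 5, a4 = 8, a5 = 5.
Check constraint 5: a4 - a1 = 4; constraint 6: a2 + a4 = 10. The remaining constraints are straightforward to verify.

Satisfiable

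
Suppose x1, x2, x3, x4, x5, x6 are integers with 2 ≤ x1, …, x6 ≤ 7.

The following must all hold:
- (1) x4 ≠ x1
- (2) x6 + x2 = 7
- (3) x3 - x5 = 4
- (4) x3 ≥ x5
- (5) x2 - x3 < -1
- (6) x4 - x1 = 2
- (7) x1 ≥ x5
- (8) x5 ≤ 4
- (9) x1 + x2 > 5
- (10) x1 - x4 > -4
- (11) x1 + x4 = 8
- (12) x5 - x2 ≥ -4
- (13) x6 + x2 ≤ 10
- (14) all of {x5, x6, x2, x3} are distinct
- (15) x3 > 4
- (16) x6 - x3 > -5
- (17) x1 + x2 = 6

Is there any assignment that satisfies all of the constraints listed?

Take x1 = 3, x2 = 3, x3 = 6, x4 = 5, x5 = 2, x6 = 4. Then constraint 2: x6 + x2 = 7; constraint 3: x3 - x5 = 4, and every other listed constraint is also met.

Satisfiable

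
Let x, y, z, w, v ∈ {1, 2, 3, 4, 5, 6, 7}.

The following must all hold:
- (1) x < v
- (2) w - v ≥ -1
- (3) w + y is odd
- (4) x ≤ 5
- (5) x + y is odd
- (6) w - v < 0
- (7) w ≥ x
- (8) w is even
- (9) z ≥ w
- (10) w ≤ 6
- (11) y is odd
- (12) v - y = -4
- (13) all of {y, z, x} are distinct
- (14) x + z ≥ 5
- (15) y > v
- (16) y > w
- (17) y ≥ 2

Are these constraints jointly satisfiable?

Satisfiable

Try x = 2, y = 7, z = 4, w = 2, v = 3.
Check constraint 2: w - v = -1; constraint 6: w - v = -1. The remaining constraints are straightforward to verify.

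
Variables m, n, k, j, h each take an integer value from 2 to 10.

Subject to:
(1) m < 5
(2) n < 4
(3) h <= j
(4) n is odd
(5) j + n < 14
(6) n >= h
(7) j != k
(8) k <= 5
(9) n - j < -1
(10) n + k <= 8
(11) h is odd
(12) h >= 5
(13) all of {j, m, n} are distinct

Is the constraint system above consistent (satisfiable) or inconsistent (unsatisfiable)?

From constraints 6 and 12: n ≥ h and h ≥ 5, so n ≥ 5. From constraint 2: n ≤ 3. But 3 < 5, so no value of n works.

Unsatisfiable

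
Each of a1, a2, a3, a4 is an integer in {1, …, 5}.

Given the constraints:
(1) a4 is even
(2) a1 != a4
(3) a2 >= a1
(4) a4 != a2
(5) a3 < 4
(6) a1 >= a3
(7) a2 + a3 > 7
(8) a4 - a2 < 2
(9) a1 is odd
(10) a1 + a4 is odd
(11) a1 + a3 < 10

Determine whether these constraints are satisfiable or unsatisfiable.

Take a1 = 5, a2 = 5, a3 = 3, a4 = 4. Then constraint 7: a2 + a3 = 8; constraint 8: a4 - a2 = -1, and every other listed constraint is also met.

Satisfiable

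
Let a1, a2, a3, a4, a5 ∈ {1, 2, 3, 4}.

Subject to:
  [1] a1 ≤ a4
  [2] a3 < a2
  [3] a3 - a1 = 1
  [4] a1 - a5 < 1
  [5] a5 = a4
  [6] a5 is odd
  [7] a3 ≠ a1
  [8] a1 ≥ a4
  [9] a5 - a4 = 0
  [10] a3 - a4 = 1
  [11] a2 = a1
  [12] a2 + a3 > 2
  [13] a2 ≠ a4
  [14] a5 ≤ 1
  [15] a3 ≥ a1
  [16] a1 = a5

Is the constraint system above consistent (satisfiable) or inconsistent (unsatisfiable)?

Unsatisfiable

From constraints 5, 11, and 16, a2 = a1 = a5 = a4, so a2 = a4. But constraint 13 says a2 ≠ a4. Contradiction.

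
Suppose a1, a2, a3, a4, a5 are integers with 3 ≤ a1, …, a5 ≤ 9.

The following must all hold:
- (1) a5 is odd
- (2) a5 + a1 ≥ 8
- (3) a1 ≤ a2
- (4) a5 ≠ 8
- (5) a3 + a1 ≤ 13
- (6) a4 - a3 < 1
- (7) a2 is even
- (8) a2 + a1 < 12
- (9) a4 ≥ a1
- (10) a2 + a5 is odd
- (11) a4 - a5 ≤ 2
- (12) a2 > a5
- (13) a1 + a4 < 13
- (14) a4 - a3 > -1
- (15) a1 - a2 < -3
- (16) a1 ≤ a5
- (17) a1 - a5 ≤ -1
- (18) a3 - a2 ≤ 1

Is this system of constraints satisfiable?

Try a1 = 3, a2 = 8, a3 = 7, a4 = 7, a5 = 5.
Check constraint 2: a5 + a1 = 8; constraint 5: a3 + a1 = 10; constraint 6: a4 - a3 = 0. The remaining constraints are straightforward to verify.

Satisfiable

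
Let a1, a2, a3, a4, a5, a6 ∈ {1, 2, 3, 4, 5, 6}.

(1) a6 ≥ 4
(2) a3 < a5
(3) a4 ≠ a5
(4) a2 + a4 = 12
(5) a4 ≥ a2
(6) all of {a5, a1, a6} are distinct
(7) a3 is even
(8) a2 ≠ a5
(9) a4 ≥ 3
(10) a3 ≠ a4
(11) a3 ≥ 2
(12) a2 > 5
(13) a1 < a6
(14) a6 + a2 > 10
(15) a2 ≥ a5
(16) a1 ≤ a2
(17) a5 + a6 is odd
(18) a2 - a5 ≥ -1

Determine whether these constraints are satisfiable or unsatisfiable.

Satisfiable

The assignment a1 = 1, a2 = 6, a3 = 4, a4 = 6, a5 = 5, a6 = 6 works:
  constraint 4 holds since a2 + a4 = 12.
  constraint 14 holds since a6 + a2 = 12.
The rest check out directly.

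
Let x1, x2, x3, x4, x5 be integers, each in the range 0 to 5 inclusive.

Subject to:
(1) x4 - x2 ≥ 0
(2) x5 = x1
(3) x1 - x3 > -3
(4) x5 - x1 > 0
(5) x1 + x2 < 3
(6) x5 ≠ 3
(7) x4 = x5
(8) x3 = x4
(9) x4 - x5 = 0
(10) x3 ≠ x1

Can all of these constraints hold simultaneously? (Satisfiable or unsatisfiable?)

From constraints 2, 7, and 8, x3 = x4 = x5 = x1, so x3 = x1. But constraint 10 says x3 ≠ x1. Contradiction.

Unsatisfiable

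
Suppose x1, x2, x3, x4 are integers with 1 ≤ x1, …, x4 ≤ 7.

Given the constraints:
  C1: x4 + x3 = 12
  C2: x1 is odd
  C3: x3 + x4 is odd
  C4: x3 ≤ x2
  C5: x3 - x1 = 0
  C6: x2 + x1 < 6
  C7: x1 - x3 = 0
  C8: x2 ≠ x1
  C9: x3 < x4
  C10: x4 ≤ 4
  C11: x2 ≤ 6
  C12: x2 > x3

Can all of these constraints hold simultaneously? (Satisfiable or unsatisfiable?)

From constraint 10: x4 ≤ 4. From constraints 4 and 11: x3 ≤ x2 ≤ 6. Hence x4 + x3 ≤ 10. But constraint 1 requires x4 + x3 = 12, and 12 > 10. Contradiction.

Unsatisfiable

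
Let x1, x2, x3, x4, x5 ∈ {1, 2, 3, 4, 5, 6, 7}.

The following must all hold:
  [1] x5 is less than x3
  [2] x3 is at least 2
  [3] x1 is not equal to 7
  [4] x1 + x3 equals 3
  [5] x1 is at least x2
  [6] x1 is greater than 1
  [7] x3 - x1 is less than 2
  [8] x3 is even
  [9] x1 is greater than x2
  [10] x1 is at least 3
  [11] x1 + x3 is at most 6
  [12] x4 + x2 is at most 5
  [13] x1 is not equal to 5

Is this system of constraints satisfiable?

Unsatisfiable

From constraint 10: x1 ≥ 3. From constraint 2: x3 ≥ 2. Hence x1 + x3 ≥ 5. But constraint 4 requires x1 + x3 = 3, and 3 < 5. Contradiction.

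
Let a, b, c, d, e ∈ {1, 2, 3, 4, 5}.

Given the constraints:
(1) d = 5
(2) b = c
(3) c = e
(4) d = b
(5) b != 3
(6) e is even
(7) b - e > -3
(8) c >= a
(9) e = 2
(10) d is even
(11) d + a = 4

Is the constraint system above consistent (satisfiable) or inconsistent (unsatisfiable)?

Constraint 1 fixes d = 5 and constraint 9 fixes e = 2. Constraints 2, 3, and 4 give d = b = c = e, so d = e. But 5 ≠ 2 — contradiction.

Unsatisfiable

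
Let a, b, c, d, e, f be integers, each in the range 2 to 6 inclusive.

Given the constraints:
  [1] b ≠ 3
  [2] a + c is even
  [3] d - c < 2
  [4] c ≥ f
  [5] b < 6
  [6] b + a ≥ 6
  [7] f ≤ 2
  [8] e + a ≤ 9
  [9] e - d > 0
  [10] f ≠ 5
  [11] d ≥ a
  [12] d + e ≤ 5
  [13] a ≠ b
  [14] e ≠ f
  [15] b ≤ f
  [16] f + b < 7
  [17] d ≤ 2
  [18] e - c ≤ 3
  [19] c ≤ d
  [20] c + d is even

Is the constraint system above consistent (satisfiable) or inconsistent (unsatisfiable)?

Unsatisfiable

From constraints 7 and 15: b ≤ f ≤ 2. From constraints 11 and 17: a ≤ d ≤ 2. Hence b + a ≤ 4. But constraint 6 requires b + a ≥ 6, and 6 > 4. Contradiction.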